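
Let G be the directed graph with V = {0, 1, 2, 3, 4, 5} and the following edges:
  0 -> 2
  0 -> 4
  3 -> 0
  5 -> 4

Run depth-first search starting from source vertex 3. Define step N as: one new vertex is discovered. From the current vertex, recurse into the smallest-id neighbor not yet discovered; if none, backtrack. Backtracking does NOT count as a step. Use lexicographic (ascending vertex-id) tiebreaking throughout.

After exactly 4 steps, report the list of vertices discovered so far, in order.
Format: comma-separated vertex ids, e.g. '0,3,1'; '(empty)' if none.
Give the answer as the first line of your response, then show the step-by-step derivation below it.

3,0,2,4

step 1: discover 3; path=3; order=3
step 2: discover 0; path=3>0; order=3,0
step 3: discover 2; path=3>0>2; order=3,0,2
step 4: discover 4; path=3>0>4; order=3,0,2,4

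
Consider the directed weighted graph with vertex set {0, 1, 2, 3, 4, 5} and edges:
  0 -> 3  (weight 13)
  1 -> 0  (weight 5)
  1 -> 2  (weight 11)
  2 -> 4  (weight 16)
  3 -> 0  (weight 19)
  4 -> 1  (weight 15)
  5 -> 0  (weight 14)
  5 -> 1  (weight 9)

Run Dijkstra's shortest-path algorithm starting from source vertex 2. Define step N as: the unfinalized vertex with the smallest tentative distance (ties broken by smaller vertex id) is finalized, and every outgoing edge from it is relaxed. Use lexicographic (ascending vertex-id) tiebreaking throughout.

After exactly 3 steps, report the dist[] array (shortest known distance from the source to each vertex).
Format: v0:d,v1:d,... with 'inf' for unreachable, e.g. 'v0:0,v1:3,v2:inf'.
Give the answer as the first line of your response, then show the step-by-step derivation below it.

v0:36,v1:31,v2:0,v3:inf,v4:16,v5:inf

step 1: dist = v0:inf,v1:inf,v2:0,v3:inf,v4:16,v5:inf
step 2: dist = v0:inf,v1:31,v2:0,v3:inf,v4:16,v5:inf
step 3: dist = v0:36,v1:31,v2:0,v3:inf,v4:16,v5:inf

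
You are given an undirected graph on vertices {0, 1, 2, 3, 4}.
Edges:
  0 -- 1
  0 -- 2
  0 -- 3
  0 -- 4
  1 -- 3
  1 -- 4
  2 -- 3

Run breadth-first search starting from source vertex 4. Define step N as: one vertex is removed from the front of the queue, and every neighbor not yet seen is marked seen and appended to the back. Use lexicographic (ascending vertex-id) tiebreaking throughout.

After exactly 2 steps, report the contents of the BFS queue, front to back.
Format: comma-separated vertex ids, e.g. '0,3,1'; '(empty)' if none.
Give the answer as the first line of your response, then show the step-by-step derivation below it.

1,2,3

step 1: dequeue 4; queue=[0,1]; order=4
step 2: dequeue 0; queue=[1,2,3]; order=4,0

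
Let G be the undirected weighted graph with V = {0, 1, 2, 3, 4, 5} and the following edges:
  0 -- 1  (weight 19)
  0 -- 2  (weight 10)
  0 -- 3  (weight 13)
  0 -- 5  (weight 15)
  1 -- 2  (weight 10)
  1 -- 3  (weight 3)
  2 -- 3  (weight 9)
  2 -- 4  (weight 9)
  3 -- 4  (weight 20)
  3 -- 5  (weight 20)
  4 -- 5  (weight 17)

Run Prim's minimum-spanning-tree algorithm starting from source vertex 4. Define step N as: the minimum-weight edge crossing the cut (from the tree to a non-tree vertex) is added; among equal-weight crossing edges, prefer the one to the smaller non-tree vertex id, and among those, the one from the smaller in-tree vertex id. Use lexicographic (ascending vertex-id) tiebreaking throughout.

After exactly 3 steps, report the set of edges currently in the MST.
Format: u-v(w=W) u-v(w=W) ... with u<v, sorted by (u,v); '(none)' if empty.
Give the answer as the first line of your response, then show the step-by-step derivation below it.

1-3(w=3) 2-3(w=9) 2-4(w=9)

step 1: add edge 2-4 (w=9); MST = {2-4(w=9)}
step 2: add edge 2-3 (w=9); MST = {2-3(w=9) 2-4(w=9)}
step 3: add edge 1-3 (w=3); MST = {1-3(w=3) 2-3(w=9) 2-4(w=9)}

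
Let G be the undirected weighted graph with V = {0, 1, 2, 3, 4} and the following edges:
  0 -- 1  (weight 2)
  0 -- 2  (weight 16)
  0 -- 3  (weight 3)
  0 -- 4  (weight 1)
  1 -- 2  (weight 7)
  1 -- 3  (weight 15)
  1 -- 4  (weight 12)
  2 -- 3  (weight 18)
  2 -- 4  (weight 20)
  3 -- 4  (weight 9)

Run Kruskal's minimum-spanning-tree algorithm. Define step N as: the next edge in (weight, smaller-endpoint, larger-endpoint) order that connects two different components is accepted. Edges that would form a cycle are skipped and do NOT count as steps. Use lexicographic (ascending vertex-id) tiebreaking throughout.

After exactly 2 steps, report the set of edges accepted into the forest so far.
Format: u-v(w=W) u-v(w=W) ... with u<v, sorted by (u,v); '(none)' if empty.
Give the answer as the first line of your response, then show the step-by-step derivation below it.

0-1(w=2) 0-4(w=1)

step 1: add edge 0-4 (w=1); MST = {0-4(w=1)}
step 2: add edge 0-1 (w=2); MST = {0-1(w=2) 0-4(w=1)}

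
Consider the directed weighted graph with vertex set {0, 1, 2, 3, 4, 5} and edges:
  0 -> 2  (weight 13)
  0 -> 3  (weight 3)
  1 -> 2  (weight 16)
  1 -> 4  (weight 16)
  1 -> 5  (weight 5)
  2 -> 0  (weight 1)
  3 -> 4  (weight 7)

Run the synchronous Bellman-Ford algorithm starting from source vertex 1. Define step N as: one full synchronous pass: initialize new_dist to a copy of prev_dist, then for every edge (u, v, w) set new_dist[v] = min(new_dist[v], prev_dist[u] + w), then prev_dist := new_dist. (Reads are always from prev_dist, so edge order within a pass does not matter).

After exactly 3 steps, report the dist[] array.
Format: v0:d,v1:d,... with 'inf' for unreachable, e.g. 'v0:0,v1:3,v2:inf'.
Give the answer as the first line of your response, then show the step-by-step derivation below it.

v0:17,v1:0,v2:16,v3:20,v4:16,v5:5

step 1: dist = v0:inf,v1:0,v2:16,v3:inf,v4:16,v5:5
step 2: dist = v0:17,v1:0,v2:16,v3:inf,v4:16,v5:5
step 3: dist = v0:17,v1:0,v2:16,v3:20,v4:16,v5:5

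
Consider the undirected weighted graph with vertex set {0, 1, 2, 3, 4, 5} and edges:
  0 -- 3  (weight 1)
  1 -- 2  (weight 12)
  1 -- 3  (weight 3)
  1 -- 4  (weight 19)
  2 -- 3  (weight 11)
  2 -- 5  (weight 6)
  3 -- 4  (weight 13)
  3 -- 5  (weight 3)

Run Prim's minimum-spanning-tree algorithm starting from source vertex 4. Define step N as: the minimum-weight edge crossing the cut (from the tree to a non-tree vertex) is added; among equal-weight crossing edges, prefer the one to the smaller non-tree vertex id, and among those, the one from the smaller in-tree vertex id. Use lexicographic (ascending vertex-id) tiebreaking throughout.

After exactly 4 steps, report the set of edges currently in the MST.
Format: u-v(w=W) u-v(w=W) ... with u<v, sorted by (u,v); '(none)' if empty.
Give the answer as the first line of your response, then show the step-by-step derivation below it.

0-3(w=1) 1-3(w=3) 3-4(w=13) 3-5(w=3)

step 1: add edge 3-4 (w=13); MST = {3-4(w=13)}
step 2: add edge 0-3 (w=1); MST = {0-3(w=1) 3-4(w=13)}
step 3: add edge 1-3 (w=3); MST = {0-3(w=1) 1-3(w=3) 3-4(w=13)}
step 4: add edge 3-5 (w=3); MST = {0-3(w=1) 1-3(w=3) 3-4(w=13) 3-5(w=3)}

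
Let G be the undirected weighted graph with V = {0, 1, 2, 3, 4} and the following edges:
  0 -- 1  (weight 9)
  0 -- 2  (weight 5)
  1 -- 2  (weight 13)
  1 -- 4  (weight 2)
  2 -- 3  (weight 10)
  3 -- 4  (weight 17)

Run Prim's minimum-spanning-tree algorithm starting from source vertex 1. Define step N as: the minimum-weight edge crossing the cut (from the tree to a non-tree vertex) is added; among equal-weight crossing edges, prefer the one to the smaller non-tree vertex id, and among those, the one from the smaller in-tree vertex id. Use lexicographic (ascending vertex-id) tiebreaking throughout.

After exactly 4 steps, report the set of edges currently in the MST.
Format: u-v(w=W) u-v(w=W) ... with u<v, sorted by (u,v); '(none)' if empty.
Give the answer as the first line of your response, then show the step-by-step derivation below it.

0-1(w=9) 0-2(w=5) 1-4(w=2) 2-3(w=10)

step 1: add edge 1-4 (w=2); MST = {1-4(w=2)}
step 2: add edge 0-1 (w=9); MST = {0-1(w=9) 1-4(w=2)}
step 3: add edge 0-2 (w=5); MST = {0-1(w=9) 0-2(w=5) 1-4(w=2)}
step 4: add edge 2-3 (w=10); MST = {0-1(w=9) 0-2(w=5) 1-4(w=2) 2-3(w=10)}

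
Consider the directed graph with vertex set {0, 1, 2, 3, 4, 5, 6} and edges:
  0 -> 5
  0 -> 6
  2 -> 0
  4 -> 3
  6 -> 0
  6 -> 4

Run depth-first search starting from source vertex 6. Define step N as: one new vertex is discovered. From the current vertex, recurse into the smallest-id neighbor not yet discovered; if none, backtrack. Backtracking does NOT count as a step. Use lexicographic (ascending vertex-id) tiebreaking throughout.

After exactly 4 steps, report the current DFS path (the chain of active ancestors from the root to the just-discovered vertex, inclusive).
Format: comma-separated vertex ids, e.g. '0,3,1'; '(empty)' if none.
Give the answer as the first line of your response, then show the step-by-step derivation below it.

6,4

step 1: discover 6; path=6; order=6
step 2: discover 0; path=6>0; order=6,0
step 3: discover 5; path=6>0>5; order=6,0,5
step 4: discover 4; path=6>4; order=6,0,5,4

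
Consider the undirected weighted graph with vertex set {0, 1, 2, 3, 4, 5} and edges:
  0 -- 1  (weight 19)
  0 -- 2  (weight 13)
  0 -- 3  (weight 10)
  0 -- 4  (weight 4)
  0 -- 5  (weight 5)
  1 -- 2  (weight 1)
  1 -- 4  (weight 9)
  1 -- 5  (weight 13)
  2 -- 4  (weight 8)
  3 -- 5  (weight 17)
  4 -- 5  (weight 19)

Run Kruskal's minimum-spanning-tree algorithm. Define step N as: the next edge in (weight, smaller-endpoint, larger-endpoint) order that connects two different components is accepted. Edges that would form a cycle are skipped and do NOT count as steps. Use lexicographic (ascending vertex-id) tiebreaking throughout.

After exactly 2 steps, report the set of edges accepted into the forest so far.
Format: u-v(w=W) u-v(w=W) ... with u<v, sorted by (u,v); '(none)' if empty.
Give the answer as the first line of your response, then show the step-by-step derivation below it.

0-4(w=4) 1-2(w=1)

step 1: add edge 1-2 (w=1); MST = {1-2(w=1)}
step 2: add edge 0-4 (w=4); MST = {0-4(w=4) 1-2(w=1)}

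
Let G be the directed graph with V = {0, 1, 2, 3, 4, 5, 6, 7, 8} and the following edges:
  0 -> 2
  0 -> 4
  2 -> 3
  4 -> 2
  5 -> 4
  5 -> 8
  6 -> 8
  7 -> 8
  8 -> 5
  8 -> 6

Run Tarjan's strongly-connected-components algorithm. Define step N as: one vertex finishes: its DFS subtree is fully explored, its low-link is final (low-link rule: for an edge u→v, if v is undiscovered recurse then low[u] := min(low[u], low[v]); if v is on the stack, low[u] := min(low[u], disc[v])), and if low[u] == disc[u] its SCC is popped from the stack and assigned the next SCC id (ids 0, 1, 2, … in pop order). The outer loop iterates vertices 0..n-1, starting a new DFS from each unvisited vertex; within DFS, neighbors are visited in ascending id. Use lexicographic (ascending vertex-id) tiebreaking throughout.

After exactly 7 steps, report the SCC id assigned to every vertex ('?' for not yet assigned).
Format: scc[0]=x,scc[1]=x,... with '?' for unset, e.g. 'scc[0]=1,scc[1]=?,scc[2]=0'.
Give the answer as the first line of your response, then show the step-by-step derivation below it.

scc[0]=3,scc[1]=4,scc[2]=1,scc[3]=0,scc[4]=2,scc[5]=?,scc[6]=?,scc[7]=?,scc[8]=?

step 1: low=(low[0]=0,low[1]=?,low[2]=1,low[3]=2,low[4]=?,low[5]=?,low[6]=?,low[7]=?,low[8]=?); scc=(scc[0]=?,scc[1]=?,scc[2]=?,scc[3]=0,scc[4]=?,scc[5]=?,scc[6]=?,scc[7]=?,scc[8]=?)
step 2: low=(low[0]=0,low[1]=?,low[2]=1,low[3]=2,low[4]=?,low[5]=?,low[6]=?,low[7]=?,low[8]=?); scc=(scc[0]=?,scc[1]=?,scc[2]=1,scc[3]=0,scc[4]=?,scc[5]=?,scc[6]=?,scc[7]=?,scc[8]=?)
step 3: low=(low[0]=0,low[1]=?,low[2]=1,low[3]=2,low[4]=3,low[5]=?,low[6]=?,low[7]=?,low[8]=?); scc=(scc[0]=?,scc[1]=?,scc[2]=1,scc[3]=0,scc[4]=2,scc[5]=?,scc[6]=?,scc[7]=?,scc[8]=?)
step 4: low=(low[0]=0,low[1]=?,low[2]=1,low[3]=2,low[4]=3,low[5]=?,low[6]=?,low[7]=?,low[8]=?); scc=(scc[0]=3,scc[1]=?,scc[2]=1,scc[3]=0,scc[4]=2,scc[5]=?,scc[6]=?,scc[7]=?,scc[8]=?)
step 5: low=(low[0]=0,low[1]=4,low[2]=1,low[3]=2,low[4]=3,low[5]=?,low[6]=?,low[7]=?,low[8]=?); scc=(scc[0]=3,scc[1]=4,scc[2]=1,scc[3]=0,scc[4]=2,scc[5]=?,scc[6]=?,scc[7]=?,scc[8]=?)
step 6: low=(low[0]=0,low[1]=4,low[2]=1,low[3]=2,low[4]=3,low[5]=5,low[6]=6,low[7]=?,low[8]=5); scc=(scc[0]=3,scc[1]=4,scc[2]=1,scc[3]=0,scc[4]=2,scc[5]=?,scc[6]=?,scc[7]=?,scc[8]=?)
step 7: low=(low[0]=0,low[1]=4,low[2]=1,low[3]=2,low[4]=3,low[5]=5,low[6]=6,low[7]=?,low[8]=5); scc=(scc[0]=3,scc[1]=4,scc[2]=1,scc[3]=0,scc[4]=2,scc[5]=?,scc[6]=?,scc[7]=?,scc[8]=?)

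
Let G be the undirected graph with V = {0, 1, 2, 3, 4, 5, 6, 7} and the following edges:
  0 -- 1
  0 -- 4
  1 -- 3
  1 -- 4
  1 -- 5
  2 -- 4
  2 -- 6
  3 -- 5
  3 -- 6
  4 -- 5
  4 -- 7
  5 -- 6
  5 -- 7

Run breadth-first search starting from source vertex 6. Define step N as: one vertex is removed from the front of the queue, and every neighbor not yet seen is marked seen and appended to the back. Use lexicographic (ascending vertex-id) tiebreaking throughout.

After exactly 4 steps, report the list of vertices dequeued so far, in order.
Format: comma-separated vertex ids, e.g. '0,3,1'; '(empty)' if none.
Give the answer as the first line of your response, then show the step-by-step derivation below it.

6,2,3,5

step 1: dequeue 6; queue=[2,3,5]; order=6
step 2: dequeue 2; queue=[3,5,4]; order=6,2
step 3: dequeue 3; queue=[5,4,1]; order=6,2,3
step 4: dequeue 5; queue=[4,1,7]; order=6,2,3,5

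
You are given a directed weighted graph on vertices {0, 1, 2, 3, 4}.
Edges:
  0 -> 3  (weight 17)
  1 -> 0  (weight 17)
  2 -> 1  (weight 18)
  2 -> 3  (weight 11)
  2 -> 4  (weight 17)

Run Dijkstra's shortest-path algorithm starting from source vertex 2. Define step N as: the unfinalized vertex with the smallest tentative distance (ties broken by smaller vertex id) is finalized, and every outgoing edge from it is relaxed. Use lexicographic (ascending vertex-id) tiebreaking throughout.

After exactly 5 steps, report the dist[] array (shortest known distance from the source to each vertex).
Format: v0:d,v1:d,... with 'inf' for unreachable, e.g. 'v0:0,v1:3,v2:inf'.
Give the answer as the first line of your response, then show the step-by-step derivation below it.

v0:35,v1:18,v2:0,v3:11,v4:17

step 1: dist = v0:inf,v1:18,v2:0,v3:11,v4:17
step 2: dist = v0:inf,v1:18,v2:0,v3:11,v4:17
step 3: dist = v0:inf,v1:18,v2:0,v3:11,v4:17
step 4: dist = v0:35,v1:18,v2:0,v3:11,v4:17
step 5: dist = v0:35,v1:18,v2:0,v3:11,v4:17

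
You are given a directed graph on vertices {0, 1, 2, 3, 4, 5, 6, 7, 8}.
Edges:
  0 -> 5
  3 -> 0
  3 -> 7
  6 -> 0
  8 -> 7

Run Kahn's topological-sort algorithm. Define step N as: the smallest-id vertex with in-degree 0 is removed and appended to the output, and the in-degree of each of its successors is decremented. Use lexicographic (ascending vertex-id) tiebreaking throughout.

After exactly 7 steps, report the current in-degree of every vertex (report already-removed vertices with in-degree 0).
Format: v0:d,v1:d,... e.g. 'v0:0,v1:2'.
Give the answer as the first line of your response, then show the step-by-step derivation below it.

v0:0,v1:0,v2:0,v3:0,v4:0,v5:0,v6:0,v7:1,v8:0

step 1: output 1; order=[1]; indeg=(2,0,0,0,0,1,0,2,0)
step 2: output 2; order=[1,2]; indeg=(2,0,0,0,0,1,0,2,0)
step 3: output 3; order=[1,2,3]; indeg=(1,0,0,0,0,1,0,1,0)
step 4: output 4; order=[1,2,3,4]; indeg=(1,0,0,0,0,1,0,1,0)
step 5: output 6; order=[1,2,3,4,6]; indeg=(0,0,0,0,0,1,0,1,0)
step 6: output 0; order=[1,2,3,4,6,0]; indeg=(0,0,0,0,0,0,0,1,0)
step 7: output 5; order=[1,2,3,4,6,0,5]; indeg=(0,0,0,0,0,0,0,1,0)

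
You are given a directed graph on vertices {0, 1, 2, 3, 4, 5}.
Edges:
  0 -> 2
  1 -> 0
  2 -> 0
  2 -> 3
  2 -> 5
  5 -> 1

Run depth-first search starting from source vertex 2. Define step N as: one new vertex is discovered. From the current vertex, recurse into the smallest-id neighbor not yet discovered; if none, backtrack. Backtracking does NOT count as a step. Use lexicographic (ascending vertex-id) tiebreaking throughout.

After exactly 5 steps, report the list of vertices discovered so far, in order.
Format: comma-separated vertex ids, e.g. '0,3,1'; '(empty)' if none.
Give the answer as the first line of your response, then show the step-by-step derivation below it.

2,0,3,5,1

step 1: discover 2; path=2; order=2
step 2: discover 0; path=2>0; order=2,0
step 3: discover 3; path=2>3; order=2,0,3
step 4: discover 5; path=2>5; order=2,0,3,5
step 5: discover 1; path=2>5>1; order=2,0,3,5,1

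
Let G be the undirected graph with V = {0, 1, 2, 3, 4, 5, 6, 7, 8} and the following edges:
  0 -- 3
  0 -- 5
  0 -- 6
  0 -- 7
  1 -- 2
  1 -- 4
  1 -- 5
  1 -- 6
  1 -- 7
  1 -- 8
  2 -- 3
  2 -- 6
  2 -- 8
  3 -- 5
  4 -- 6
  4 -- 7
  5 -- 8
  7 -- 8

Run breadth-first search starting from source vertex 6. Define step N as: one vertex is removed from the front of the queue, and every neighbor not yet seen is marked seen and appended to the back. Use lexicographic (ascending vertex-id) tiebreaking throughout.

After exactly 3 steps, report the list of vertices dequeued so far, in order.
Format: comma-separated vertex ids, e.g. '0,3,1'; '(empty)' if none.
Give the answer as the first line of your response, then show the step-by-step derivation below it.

6,0,1

step 1: dequeue 6; queue=[0,1,2,4]; order=6
step 2: dequeue 0; queue=[1,2,4,3,5,7]; order=6,0
step 3: dequeue 1; queue=[2,4,3,5,7,8]; order=6,0,1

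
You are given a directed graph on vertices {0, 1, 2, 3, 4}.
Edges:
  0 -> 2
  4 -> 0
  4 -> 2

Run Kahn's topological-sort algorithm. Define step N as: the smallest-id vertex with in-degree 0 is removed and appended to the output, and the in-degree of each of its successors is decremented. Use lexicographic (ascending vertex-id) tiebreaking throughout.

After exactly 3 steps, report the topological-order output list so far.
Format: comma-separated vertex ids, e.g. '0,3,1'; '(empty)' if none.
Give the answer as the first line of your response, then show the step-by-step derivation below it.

1,3,4

step 1: output 1; order=[1]; indeg=(1,0,2,0,0)
step 2: output 3; order=[1,3]; indeg=(1,0,2,0,0)
step 3: output 4; order=[1,3,4]; indeg=(0,0,1,0,0)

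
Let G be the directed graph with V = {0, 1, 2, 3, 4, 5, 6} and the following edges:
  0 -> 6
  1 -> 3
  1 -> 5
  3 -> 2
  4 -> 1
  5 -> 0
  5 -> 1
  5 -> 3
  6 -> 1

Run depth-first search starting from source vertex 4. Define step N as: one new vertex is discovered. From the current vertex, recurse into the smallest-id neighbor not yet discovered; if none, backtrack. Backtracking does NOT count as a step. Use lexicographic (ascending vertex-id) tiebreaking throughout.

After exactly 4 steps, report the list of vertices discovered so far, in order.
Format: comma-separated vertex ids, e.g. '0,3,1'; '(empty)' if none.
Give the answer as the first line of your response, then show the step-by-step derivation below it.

4,1,3,2

step 1: discover 4; path=4; order=4
step 2: discover 1; path=4>1; order=4,1
step 3: discover 3; path=4>1>3; order=4,1,3
step 4: discover 2; path=4>1>3>2; order=4,1,3,2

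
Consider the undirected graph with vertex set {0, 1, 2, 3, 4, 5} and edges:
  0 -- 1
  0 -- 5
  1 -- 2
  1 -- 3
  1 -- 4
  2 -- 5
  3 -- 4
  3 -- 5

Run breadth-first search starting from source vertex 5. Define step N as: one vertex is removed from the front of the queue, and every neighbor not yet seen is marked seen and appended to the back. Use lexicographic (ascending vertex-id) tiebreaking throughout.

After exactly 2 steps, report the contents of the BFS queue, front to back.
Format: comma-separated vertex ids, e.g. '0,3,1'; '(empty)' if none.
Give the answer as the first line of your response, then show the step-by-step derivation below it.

2,3,1

step 1: dequeue 5; queue=[0,2,3]; order=5
step 2: dequeue 0; queue=[2,3,1]; order=5,0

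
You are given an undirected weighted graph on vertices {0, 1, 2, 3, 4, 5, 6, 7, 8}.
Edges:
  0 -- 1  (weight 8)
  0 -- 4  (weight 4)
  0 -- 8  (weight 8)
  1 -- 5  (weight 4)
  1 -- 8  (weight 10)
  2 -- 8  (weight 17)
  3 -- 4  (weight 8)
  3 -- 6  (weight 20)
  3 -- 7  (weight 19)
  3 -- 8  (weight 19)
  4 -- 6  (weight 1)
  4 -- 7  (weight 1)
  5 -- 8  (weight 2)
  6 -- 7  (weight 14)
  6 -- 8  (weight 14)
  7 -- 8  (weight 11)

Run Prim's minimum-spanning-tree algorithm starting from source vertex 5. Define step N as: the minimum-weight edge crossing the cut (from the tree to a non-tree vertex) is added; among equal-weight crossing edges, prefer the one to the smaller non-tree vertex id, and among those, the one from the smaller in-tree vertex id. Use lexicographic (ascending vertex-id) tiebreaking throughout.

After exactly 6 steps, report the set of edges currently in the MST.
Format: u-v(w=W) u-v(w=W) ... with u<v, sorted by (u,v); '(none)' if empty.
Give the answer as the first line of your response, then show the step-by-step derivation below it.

0-1(w=8) 0-4(w=4) 1-5(w=4) 4-6(w=1) 4-7(w=1) 5-8(w=2)

step 1: add edge 5-8 (w=2); MST = {5-8(w=2)}
step 2: add edge 1-5 (w=4); MST = {1-5(w=4) 5-8(w=2)}
step 3: add edge 0-1 (w=8); MST = {0-1(w=8) 1-5(w=4) 5-8(w=2)}
step 4: add edge 0-4 (w=4); MST = {0-1(w=8) 0-4(w=4) 1-5(w=4) 5-8(w=2)}
step 5: add edge 4-6 (w=1); MST = {0-1(w=8) 0-4(w=4) 1-5(w=4) 4-6(w=1) 5-8(w=2)}
step 6: add edge 4-7 (w=1); MST = {0-1(w=8) 0-4(w=4) 1-5(w=4) 4-6(w=1) 4-7(w=1) 5-8(w=2)}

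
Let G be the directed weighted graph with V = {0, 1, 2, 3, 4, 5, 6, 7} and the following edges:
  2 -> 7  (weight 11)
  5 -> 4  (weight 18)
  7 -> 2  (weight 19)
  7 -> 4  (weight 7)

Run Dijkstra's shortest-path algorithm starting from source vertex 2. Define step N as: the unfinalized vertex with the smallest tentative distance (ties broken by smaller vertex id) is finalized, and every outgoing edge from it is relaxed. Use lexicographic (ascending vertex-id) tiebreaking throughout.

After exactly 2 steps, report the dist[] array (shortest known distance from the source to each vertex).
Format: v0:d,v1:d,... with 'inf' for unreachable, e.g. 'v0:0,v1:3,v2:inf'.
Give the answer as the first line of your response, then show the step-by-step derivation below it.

v0:inf,v1:inf,v2:0,v3:inf,v4:18,v5:inf,v6:inf,v7:11

step 1: dist = v0:inf,v1:inf,v2:0,v3:inf,v4:inf,v5:inf,v6:inf,v7:11
step 2: dist = v0:inf,v1:inf,v2:0,v3:inf,v4:18,v5:inf,v6:inf,v7:11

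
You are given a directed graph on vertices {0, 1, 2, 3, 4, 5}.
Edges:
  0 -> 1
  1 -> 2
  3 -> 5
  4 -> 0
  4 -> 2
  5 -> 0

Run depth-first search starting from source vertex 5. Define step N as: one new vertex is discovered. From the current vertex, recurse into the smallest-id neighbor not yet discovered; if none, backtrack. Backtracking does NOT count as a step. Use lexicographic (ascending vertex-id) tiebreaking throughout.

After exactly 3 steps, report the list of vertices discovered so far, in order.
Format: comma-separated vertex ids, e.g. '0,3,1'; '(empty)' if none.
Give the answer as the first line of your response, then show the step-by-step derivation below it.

5,0,1

step 1: discover 5; path=5; order=5
step 2: discover 0; path=5>0; order=5,0
step 3: discover 1; path=5>0>1; order=5,0,1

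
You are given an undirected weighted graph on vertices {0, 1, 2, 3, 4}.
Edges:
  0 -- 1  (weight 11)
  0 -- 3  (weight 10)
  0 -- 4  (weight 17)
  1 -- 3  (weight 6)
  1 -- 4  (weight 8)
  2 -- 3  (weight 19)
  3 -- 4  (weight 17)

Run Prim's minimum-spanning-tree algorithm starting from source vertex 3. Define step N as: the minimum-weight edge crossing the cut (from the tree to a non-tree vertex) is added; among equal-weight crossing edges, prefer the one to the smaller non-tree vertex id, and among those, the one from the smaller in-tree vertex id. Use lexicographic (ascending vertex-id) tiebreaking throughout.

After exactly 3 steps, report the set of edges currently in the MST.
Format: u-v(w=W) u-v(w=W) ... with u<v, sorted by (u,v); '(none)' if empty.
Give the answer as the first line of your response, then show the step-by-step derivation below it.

0-3(w=10) 1-3(w=6) 1-4(w=8)

step 1: add edge 1-3 (w=6); MST = {1-3(w=6)}
step 2: add edge 1-4 (w=8); MST = {1-3(w=6) 1-4(w=8)}
step 3: add edge 0-3 (w=10); MST = {0-3(w=10) 1-3(w=6) 1-4(w=8)}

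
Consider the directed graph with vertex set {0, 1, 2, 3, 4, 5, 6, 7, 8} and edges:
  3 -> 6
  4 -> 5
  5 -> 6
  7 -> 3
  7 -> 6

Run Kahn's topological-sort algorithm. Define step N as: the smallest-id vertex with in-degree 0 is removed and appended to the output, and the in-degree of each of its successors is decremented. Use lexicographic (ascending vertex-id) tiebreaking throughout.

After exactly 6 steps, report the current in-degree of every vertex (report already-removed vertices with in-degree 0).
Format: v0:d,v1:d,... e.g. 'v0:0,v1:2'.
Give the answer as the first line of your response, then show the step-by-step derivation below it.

v0:0,v1:0,v2:0,v3:0,v4:0,v5:0,v6:1,v7:0,v8:0

step 1: output 0; order=[0]; indeg=(0,0,0,1,0,1,3,0,0)
step 2: output 1; order=[0,1]; indeg=(0,0,0,1,0,1,3,0,0)
step 3: output 2; order=[0,1,2]; indeg=(0,0,0,1,0,1,3,0,0)
step 4: output 4; order=[0,1,2,4]; indeg=(0,0,0,1,0,0,3,0,0)
step 5: output 5; order=[0,1,2,4,5]; indeg=(0,0,0,1,0,0,2,0,0)
step 6: output 7; order=[0,1,2,4,5,7]; indeg=(0,0,0,0,0,0,1,0,0)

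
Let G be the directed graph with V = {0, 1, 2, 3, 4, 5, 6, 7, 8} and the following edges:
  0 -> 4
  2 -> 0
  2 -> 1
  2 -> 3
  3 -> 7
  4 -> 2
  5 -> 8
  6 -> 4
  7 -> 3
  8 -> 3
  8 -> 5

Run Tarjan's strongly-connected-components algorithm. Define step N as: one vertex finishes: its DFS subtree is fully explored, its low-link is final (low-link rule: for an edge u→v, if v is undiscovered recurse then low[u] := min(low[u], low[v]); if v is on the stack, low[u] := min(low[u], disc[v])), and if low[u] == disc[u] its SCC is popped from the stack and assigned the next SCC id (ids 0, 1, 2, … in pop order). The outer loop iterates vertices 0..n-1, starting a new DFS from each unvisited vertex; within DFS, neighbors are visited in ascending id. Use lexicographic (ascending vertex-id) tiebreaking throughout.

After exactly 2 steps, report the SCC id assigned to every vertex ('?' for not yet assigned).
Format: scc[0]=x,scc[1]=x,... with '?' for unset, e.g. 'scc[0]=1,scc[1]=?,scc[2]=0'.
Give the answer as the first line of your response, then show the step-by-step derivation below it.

scc[0]=?,scc[1]=0,scc[2]=?,scc[3]=?,scc[4]=?,scc[5]=?,scc[6]=?,scc[7]=?,scc[8]=?

step 1: low=(low[0]=0,low[1]=3,low[2]=0,low[3]=?,low[4]=1,low[5]=?,low[6]=?,low[7]=?,low[8]=?); scc=(scc[0]=?,scc[1]=0,scc[2]=?,scc[3]=?,scc[4]=?,scc[5]=?,scc[6]=?,scc[7]=?,scc[8]=?)
step 2: low=(low[0]=0,low[1]=3,low[2]=0,low[3]=4,low[4]=1,low[5]=?,low[6]=?,low[7]=4,low[8]=?); scc=(scc[0]=?,scc[1]=0,scc[2]=?,scc[3]=?,scc[4]=?,scc[5]=?,scc[6]=?,scc[7]=?,scc[8]=?)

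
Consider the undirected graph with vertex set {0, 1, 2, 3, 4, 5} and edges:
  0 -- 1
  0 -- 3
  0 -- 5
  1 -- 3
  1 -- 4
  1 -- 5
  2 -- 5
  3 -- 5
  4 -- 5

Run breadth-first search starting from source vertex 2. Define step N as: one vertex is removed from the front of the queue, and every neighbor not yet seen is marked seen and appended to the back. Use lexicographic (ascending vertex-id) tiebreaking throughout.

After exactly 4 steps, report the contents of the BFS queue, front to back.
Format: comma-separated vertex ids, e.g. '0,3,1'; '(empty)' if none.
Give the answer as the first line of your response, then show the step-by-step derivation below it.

3,4

step 1: dequeue 2; queue=[5]; order=2
step 2: dequeue 5; queue=[0,1,3,4]; order=2,5
step 3: dequeue 0; queue=[1,3,4]; order=2,5,0
step 4: dequeue 1; queue=[3,4]; order=2,5,0,1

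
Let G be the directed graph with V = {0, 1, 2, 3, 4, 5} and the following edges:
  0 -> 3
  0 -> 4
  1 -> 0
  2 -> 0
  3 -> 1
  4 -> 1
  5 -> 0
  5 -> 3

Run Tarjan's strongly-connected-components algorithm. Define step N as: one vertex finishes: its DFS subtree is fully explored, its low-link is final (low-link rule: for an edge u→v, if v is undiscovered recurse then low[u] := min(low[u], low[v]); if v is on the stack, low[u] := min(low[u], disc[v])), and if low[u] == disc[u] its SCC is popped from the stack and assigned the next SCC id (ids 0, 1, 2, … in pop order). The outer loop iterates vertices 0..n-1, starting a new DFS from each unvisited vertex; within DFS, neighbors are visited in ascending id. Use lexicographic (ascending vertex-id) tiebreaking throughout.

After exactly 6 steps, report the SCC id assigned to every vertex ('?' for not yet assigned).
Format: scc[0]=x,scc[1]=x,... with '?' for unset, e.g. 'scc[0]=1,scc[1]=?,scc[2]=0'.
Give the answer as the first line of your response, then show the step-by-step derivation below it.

scc[0]=0,scc[1]=0,scc[2]=1,scc[3]=0,scc[4]=0,scc[5]=2

step 1: low=(low[0]=0,low[1]=0,low[2]=?,low[3]=1,low[4]=?,low[5]=?); scc=(scc[0]=?,scc[1]=?,scc[2]=?,scc[3]=?,scc[4]=?,scc[5]=?)
step 2: low=(low[0]=0,low[1]=0,low[2]=?,low[3]=0,low[4]=?,low[5]=?); scc=(scc[0]=?,scc[1]=?,scc[2]=?,scc[3]=?,scc[4]=?,scc[5]=?)
step 3: low=(low[0]=0,low[1]=0,low[2]=?,low[3]=0,low[4]=2,low[5]=?); scc=(scc[0]=?,scc[1]=?,scc[2]=?,scc[3]=?,scc[4]=?,scc[5]=?)
step 4: low=(low[0]=0,low[1]=0,low[2]=?,low[3]=0,low[4]=2,low[5]=?); scc=(scc[0]=0,scc[1]=0,scc[2]=?,scc[3]=0,scc[4]=0,scc[5]=?)
step 5: low=(low[0]=0,low[1]=0,low[2]=4,low[3]=0,low[4]=2,low[5]=?); scc=(scc[0]=0,scc[1]=0,scc[2]=1,scc[3]=0,scc[4]=0,scc[5]=?)
step 6: low=(low[0]=0,low[1]=0,low[2]=4,low[3]=0,low[4]=2,low[5]=5); scc=(scc[0]=0,scc[1]=0,scc[2]=1,scc[3]=0,scc[4]=0,scc[5]=2)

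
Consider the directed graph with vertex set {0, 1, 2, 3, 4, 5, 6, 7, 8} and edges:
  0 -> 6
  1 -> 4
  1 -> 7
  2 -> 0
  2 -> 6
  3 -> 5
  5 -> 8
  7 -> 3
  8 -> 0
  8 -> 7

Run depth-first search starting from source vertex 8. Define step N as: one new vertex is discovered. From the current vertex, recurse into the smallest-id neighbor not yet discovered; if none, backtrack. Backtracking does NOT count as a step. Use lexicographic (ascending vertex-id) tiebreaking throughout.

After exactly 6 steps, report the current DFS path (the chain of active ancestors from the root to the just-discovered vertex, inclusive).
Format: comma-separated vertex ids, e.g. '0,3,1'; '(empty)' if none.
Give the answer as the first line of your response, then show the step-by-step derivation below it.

8,7,3,5

step 1: discover 8; path=8; order=8
step 2: discover 0; path=8>0; order=8,0
step 3: discover 6; path=8>0>6; order=8,0,6
step 4: discover 7; path=8>7; order=8,0,6,7
step 5: discover 3; path=8>7>3; order=8,0,6,7,3
step 6: discover 5; path=8>7>3>5; order=8,0,6,7,3,5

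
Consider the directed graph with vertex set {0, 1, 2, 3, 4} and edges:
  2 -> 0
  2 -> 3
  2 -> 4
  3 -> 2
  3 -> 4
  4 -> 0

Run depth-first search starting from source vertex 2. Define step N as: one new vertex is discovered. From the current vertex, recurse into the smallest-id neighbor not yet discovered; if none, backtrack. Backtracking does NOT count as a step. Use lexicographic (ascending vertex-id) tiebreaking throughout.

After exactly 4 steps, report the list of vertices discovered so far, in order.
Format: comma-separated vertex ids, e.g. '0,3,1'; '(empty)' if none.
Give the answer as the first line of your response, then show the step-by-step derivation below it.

2,0,3,4

step 1: discover 2; path=2; order=2
step 2: discover 0; path=2>0; order=2,0
step 3: discover 3; path=2>3; order=2,0,3
step 4: discover 4; path=2>3>4; order=2,0,3,4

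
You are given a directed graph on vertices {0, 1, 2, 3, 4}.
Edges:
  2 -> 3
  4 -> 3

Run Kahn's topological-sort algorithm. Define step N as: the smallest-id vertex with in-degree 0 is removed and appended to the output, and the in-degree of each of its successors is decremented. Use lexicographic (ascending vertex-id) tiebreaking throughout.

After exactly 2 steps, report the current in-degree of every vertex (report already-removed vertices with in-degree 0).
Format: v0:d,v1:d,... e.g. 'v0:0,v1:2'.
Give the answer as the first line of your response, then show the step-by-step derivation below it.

v0:0,v1:0,v2:0,v3:2,v4:0

step 1: output 0; order=[0]; indeg=(0,0,0,2,0)
step 2: output 1; order=[0,1]; indeg=(0,0,0,2,0)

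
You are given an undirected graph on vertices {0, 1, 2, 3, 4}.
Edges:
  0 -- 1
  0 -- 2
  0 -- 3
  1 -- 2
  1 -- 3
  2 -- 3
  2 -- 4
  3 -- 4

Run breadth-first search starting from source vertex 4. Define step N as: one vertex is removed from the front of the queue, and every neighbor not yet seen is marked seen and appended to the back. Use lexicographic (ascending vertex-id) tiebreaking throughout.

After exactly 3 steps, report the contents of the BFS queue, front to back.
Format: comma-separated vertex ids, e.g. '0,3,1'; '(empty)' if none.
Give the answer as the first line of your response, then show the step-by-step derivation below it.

0,1

step 1: dequeue 4; queue=[2,3]; order=4
step 2: dequeue 2; queue=[3,0,1]; order=4,2
step 3: dequeue 3; queue=[0,1]; order=4,2,3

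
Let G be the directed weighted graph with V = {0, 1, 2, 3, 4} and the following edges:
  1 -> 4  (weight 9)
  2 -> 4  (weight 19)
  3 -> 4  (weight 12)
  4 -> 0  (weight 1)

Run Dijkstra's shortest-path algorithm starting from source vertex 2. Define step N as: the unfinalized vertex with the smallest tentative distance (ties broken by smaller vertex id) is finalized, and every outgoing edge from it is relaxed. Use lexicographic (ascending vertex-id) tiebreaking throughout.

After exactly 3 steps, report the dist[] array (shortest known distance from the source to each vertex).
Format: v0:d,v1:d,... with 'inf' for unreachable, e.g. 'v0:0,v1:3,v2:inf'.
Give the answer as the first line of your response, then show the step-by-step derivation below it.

v0:20,v1:inf,v2:0,v3:inf,v4:19

step 1: dist = v0:inf,v1:inf,v2:0,v3:inf,v4:19
step 2: dist = v0:20,v1:inf,v2:0,v3:inf,v4:19
step 3: dist = v0:20,v1:inf,v2:0,v3:inf,v4:19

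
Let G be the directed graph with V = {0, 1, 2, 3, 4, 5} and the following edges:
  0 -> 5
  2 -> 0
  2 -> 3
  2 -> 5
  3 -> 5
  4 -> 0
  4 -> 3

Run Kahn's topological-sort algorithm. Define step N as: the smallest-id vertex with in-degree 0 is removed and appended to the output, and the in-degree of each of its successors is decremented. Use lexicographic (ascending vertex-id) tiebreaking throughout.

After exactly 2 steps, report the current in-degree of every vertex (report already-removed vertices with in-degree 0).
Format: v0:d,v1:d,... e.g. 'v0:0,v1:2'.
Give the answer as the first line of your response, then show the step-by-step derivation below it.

v0:1,v1:0,v2:0,v3:1,v4:0,v5:2

step 1: output 1; order=[1]; indeg=(2,0,0,2,0,3)
step 2: output 2; order=[1,2]; indeg=(1,0,0,1,0,2)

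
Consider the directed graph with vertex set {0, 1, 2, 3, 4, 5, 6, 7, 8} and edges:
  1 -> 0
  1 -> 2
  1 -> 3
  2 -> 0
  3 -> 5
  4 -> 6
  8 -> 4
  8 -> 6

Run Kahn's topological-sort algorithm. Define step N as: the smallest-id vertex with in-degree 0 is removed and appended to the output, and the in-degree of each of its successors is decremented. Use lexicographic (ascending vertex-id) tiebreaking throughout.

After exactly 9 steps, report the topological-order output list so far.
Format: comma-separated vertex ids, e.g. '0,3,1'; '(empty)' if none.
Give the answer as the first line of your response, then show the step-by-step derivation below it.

1,2,0,3,5,7,8,4,6

step 1: output 1; order=[1]; indeg=(1,0,0,0,1,1,2,0,0)
step 2: output 2; order=[1,2]; indeg=(0,0,0,0,1,1,2,0,0)
step 3: output 0; order=[1,2,0]; indeg=(0,0,0,0,1,1,2,0,0)
step 4: output 3; order=[1,2,0,3]; indeg=(0,0,0,0,1,0,2,0,0)
step 5: output 5; order=[1,2,0,3,5]; indeg=(0,0,0,0,1,0,2,0,0)
step 6: output 7; order=[1,2,0,3,5,7]; indeg=(0,0,0,0,1,0,2,0,0)
step 7: output 8; order=[1,2,0,3,5,7,8]; indeg=(0,0,0,0,0,0,1,0,0)
step 8: output 4; order=[1,2,0,3,5,7,8,4]; indeg=(0,0,0,0,0,0,0,0,0)
step 9: output 6; order=[1,2,0,3,5,7,8,4,6]; indeg=(0,0,0,0,0,0,0,0,0)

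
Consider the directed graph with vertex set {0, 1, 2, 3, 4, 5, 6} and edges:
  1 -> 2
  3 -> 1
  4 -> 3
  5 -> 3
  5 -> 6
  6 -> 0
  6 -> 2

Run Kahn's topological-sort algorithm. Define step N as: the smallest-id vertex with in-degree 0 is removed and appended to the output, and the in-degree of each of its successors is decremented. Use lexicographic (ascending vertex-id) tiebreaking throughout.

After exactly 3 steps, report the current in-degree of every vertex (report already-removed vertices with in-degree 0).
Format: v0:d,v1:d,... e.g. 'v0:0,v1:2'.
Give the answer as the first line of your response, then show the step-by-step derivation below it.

v0:1,v1:0,v2:2,v3:0,v4:0,v5:0,v6:0

step 1: output 4; order=[4]; indeg=(1,1,2,1,0,0,1)
step 2: output 5; order=[4,5]; indeg=(1,1,2,0,0,0,0)
step 3: output 3; order=[4,5,3]; indeg=(1,0,2,0,0,0,0)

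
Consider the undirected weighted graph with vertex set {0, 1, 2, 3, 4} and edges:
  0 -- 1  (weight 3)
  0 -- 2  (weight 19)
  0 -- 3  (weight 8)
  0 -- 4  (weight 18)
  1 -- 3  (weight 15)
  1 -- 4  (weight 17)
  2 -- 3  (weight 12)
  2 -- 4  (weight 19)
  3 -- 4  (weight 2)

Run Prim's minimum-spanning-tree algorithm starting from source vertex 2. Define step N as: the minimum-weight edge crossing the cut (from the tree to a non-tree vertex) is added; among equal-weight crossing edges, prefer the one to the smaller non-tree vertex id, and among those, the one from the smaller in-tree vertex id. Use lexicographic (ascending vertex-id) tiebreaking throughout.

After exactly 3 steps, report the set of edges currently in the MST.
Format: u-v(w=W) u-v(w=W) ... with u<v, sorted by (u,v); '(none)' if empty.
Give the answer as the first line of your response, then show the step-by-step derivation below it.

0-3(w=8) 2-3(w=12) 3-4(w=2)

step 1: add edge 2-3 (w=12); MST = {2-3(w=12)}
step 2: add edge 3-4 (w=2); MST = {2-3(w=12) 3-4(w=2)}
step 3: add edge 0-3 (w=8); MST = {0-3(w=8) 2-3(w=12) 3-4(w=2)}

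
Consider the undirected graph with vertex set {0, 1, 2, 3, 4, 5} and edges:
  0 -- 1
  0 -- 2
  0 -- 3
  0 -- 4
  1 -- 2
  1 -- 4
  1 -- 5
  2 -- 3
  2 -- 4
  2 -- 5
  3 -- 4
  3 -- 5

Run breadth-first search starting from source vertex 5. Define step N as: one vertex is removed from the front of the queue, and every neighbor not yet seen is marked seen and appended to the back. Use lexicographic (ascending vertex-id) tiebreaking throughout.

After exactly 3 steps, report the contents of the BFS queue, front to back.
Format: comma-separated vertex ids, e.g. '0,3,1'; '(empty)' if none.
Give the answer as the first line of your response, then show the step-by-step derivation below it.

3,0,4

step 1: dequeue 5; queue=[1,2,3]; order=5
step 2: dequeue 1; queue=[2,3,0,4]; order=5,1
step 3: dequeue 2; queue=[3,0,4]; order=5,1,2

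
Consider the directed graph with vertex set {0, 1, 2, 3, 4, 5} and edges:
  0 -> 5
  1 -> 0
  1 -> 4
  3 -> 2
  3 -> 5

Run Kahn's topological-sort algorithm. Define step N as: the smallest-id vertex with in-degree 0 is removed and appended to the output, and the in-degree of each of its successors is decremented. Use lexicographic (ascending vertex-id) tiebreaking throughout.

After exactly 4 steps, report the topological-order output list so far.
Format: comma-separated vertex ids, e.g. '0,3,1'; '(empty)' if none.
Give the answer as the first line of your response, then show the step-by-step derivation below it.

1,0,3,2

step 1: output 1; order=[1]; indeg=(0,0,1,0,0,2)
step 2: output 0; order=[1,0]; indeg=(0,0,1,0,0,1)
step 3: output 3; order=[1,0,3]; indeg=(0,0,0,0,0,0)
step 4: output 2; order=[1,0,3,2]; indeg=(0,0,0,0,0,0)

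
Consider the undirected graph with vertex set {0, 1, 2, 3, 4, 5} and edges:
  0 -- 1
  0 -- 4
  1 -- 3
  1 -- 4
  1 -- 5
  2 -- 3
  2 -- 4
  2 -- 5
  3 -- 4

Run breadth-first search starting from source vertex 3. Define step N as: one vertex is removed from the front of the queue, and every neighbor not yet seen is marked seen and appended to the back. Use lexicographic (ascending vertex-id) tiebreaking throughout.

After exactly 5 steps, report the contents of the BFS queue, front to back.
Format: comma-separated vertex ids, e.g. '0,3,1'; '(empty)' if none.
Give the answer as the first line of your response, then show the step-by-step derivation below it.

5

step 1: dequeue 3; queue=[1,2,4]; order=3
step 2: dequeue 1; queue=[2,4,0,5]; order=3,1
step 3: dequeue 2; queue=[4,0,5]; order=3,1,2
step 4: dequeue 4; queue=[0,5]; order=3,1,2,4
step 5: dequeue 0; queue=[5]; order=3,1,2,4,0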